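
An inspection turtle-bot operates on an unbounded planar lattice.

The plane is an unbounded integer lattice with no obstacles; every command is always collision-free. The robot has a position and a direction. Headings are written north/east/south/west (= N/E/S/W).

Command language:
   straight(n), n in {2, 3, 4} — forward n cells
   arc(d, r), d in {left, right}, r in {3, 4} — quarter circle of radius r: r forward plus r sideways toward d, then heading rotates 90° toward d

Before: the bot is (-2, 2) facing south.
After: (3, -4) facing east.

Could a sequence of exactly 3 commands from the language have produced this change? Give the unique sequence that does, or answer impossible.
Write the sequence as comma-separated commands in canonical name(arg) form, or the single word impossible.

straight(3), arc(left, 3), straight(2)

key: order matters: swapping straight(3) and straight(2) lands elsewhere
initial: (-2, 2) facing south
t=1 straight(3) ⇒ (-2, -1) facing south
t=2 arc(left, 3) ⇒ (1, -4) facing east
t=3 straight(2) ⇒ (3, -4) facing east
no other 3-command option fits: unique.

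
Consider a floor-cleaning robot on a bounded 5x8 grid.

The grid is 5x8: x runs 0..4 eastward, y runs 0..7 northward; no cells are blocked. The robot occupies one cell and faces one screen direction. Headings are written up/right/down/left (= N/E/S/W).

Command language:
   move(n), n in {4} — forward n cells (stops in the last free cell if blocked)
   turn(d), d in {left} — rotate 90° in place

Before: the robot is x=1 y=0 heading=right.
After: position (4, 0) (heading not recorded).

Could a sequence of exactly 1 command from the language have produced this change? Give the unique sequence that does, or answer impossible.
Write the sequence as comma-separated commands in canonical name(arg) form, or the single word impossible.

key: move(4) runs into the grid edge before its full distance
begin: x=1 y=0 heading=right
[1] after move(4): x=4 y=0 heading=right
uniquely the one of 2 1-step routes that fits.

move(4)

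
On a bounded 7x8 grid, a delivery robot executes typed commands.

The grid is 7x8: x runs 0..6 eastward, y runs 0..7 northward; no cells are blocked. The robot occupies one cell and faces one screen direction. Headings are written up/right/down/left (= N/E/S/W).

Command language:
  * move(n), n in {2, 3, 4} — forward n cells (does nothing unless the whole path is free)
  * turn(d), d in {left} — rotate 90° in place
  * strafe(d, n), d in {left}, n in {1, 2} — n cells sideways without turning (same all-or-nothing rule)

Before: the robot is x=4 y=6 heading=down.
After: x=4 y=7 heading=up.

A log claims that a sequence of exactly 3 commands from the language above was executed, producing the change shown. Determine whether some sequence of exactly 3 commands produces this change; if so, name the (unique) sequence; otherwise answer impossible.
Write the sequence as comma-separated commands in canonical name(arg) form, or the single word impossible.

key: position moved to (4,7) AND the heading swung to N — translation plus rotation needed
begin: x=4 y=6 heading=down
t=1 turn(left) ⇒ x=4 y=6 heading=right
t=2 strafe(left, 1) ⇒ x=4 y=7 heading=right
t=3 turn(left) ⇒ x=4 y=7 heading=up
all 216 alternatives checked — unique.

turn(left), strafe(left, 1), turn(left)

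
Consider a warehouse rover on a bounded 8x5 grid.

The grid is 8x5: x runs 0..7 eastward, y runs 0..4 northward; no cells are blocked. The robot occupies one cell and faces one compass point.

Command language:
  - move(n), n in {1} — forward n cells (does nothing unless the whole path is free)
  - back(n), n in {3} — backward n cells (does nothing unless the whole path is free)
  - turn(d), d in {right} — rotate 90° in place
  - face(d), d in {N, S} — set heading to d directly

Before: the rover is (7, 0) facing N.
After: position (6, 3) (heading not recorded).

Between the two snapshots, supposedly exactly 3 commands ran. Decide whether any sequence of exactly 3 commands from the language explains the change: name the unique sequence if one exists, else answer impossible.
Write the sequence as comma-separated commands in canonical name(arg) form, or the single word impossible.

checked all 3-command options: none fits.

impossible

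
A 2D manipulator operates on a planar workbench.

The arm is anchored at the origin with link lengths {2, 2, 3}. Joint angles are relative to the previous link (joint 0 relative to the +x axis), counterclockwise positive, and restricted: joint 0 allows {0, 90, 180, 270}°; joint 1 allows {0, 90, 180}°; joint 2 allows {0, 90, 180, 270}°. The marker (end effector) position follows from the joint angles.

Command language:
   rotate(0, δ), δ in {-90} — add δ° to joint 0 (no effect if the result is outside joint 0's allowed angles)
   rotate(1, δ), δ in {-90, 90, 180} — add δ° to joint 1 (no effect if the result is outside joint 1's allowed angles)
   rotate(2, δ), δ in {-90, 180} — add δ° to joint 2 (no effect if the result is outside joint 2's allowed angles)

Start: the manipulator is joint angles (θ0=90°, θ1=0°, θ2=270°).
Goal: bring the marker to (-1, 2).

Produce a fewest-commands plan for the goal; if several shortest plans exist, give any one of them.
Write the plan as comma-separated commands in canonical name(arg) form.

rotate(1, 90), rotate(0, -90), rotate(2, 180)

initial: joint angles (θ0=90°, θ1=0°, θ2=270°)
1. rotate(1, 90) → joint angles (θ0=90°, θ1=90°, θ2=270°)
2. rotate(0, -90) → joint angles (θ0=0°, θ1=90°, θ2=270°)
3. rotate(2, 180) → joint angles (θ0=0°, θ1=90°, θ2=90°)
nothing shorter than 3 reaches the goal.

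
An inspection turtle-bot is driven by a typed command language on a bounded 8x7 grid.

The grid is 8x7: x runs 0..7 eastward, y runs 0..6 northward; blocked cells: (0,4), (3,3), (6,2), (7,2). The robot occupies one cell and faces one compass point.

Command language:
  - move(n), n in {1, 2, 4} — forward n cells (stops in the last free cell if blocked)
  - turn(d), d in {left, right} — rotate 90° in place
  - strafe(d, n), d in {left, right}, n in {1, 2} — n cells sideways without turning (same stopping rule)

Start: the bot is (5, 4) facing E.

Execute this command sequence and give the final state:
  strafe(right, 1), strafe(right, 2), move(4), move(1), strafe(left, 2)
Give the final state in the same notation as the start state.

(7, 1) facing E

begin: (5, 4) facing E
step 1 (strafe(right, 1)): (5, 3) facing E
step 2 (strafe(right, 2)): (5, 1) facing E
step 3 (move(4)): (7, 1) facing E
step 4 (move(1)): (7, 1) facing E
step 5 (strafe(left, 2)): (7, 1) facing E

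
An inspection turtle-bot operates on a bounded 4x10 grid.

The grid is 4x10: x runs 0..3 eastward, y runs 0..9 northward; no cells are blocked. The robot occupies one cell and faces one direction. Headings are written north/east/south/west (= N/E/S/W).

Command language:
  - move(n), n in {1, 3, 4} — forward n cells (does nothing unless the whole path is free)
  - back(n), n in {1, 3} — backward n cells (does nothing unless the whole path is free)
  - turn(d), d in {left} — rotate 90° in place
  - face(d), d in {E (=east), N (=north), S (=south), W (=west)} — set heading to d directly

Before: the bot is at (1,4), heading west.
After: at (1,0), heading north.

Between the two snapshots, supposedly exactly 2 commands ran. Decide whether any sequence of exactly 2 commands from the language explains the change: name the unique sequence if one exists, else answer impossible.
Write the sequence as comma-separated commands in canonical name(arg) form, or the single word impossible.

all 100 sequences checked — none match.

impossible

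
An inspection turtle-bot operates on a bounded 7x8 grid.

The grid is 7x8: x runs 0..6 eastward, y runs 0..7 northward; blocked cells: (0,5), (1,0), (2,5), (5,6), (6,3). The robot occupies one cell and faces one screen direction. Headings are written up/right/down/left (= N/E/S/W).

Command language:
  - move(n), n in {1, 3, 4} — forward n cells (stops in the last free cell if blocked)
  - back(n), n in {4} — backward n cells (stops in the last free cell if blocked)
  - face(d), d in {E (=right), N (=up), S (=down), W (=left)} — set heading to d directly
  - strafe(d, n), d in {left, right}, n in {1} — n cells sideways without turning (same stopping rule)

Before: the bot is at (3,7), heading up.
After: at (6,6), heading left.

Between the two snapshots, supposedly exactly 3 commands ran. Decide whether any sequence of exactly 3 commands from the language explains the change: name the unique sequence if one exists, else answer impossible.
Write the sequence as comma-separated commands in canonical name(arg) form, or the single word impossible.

face(W), back(4), strafe(left, 1)

key: cell and facing (now W) both changed — the 3 commands mix motion and turning
start: at (3,7), heading up
1. face(W) → at (3,7), heading left
2. back(4) → at (6,7), heading left
3. strafe(left, 1) → at (6,6), heading left
all 1000 alternatives checked — unique.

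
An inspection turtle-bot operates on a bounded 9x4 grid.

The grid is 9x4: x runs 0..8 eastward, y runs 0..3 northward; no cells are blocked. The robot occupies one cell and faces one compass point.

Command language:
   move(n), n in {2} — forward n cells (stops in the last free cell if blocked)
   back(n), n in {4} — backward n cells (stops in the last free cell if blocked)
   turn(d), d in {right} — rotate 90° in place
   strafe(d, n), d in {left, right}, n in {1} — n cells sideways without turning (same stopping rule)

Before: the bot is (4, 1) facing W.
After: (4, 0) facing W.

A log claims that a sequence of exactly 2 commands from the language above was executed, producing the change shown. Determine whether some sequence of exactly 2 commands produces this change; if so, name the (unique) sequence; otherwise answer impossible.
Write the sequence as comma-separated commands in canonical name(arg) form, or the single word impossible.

key: still facing W at the end — nothing in the sequence rotates
begin: (4, 1) facing W
[1] after strafe(left, 1): (4, 0) facing W
[2] after strafe(left, 1): (4, 0) facing W
no rival 2-sequence matches.

strafe(left, 1), strafe(left, 1)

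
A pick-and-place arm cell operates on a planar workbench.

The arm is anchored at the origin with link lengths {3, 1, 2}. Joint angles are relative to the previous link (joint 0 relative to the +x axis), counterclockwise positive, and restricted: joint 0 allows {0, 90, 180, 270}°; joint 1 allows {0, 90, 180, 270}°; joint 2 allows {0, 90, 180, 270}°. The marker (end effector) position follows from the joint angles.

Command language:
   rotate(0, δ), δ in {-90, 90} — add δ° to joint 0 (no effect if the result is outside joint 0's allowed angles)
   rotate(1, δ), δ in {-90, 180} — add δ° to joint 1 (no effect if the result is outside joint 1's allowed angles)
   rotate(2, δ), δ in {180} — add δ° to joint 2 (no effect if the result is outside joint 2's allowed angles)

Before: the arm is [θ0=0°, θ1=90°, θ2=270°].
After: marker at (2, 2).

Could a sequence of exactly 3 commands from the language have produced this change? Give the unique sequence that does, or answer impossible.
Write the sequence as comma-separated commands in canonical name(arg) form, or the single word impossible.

rotate(1, -90), rotate(1, -90), rotate(1, -90)

start: [θ0=0°, θ1=90°, θ2=270°]
step 1 (rotate(1, -90)): [θ0=0°, θ1=0°, θ2=270°]
step 2 (rotate(1, -90)): [θ0=0°, θ1=270°, θ2=270°]
step 3 (rotate(1, -90)): [θ0=0°, θ1=180°, θ2=270°]
no rival 3-sequence matches.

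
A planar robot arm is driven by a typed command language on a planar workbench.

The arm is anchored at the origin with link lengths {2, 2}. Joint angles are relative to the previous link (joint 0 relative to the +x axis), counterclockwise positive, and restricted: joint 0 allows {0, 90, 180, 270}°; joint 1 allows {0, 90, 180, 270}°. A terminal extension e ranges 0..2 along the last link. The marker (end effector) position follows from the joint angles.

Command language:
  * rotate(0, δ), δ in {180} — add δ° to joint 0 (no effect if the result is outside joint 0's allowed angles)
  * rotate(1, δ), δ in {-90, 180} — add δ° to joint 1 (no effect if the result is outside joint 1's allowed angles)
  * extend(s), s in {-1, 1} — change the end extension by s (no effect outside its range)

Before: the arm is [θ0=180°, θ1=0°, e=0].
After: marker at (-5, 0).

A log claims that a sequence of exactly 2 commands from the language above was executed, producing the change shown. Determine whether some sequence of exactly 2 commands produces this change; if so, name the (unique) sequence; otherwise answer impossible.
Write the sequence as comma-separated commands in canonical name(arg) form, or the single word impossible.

extend(-1), extend(1)

key: running extend(1) before extend(-1) would end elsewhere — order is forced
start: [θ0=180°, θ1=0°, e=0]
t=1 extend(-1) ⇒ [θ0=180°, θ1=0°, e=0]
t=2 extend(1) ⇒ [θ0=180°, θ1=0°, e=1]
no other 2-command option fits: unique.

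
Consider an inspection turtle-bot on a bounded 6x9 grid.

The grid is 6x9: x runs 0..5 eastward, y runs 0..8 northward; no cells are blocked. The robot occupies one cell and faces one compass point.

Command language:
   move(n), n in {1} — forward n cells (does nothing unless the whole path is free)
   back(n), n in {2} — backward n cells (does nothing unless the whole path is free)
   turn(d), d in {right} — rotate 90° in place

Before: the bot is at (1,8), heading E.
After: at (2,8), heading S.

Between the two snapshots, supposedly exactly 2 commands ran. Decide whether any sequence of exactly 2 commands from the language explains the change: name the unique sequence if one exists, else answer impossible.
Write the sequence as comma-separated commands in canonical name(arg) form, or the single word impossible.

move(1), turn(right)

key: cell and facing (now S) both changed — the 2 commands mix motion and turning
begin: at (1,8), heading E
t=1 move(1) ⇒ at (2,8), heading E
t=2 turn(right) ⇒ at (2,8), heading S
no other 2-command option fits: unique.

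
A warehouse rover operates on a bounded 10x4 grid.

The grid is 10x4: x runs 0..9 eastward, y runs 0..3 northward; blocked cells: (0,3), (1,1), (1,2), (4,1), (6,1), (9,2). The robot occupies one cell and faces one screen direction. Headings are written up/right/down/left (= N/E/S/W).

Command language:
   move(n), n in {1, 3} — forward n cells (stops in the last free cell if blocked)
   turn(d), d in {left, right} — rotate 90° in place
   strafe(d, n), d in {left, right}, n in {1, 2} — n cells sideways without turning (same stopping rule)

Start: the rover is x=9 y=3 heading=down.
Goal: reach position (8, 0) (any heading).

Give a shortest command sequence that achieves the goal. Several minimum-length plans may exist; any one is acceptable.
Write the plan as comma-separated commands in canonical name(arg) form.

strafe(right, 1), move(3)

start: x=9 y=3 heading=down
[1] after strafe(right, 1): x=8 y=3 heading=down
[2] after move(3): x=8 y=0 heading=down
no 1-step plan works, so 2 is optimal.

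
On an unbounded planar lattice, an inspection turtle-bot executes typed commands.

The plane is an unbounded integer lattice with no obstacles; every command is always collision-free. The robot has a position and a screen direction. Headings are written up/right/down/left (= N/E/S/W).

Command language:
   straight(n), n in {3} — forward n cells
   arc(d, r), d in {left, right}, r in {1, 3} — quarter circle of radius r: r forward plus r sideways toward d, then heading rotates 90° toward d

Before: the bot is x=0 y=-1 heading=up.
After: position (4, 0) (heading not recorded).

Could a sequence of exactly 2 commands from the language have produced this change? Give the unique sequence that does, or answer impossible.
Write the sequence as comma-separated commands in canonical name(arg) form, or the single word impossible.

arc(right, 1), straight(3)

key: order matters: swapping arc(right, 1) and straight(3) lands elsewhere
t0: x=0 y=-1 heading=up
[1] after arc(right, 1): x=1 y=0 heading=right
[2] after straight(3): x=4 y=0 heading=right
no other 2-command option fits: unique.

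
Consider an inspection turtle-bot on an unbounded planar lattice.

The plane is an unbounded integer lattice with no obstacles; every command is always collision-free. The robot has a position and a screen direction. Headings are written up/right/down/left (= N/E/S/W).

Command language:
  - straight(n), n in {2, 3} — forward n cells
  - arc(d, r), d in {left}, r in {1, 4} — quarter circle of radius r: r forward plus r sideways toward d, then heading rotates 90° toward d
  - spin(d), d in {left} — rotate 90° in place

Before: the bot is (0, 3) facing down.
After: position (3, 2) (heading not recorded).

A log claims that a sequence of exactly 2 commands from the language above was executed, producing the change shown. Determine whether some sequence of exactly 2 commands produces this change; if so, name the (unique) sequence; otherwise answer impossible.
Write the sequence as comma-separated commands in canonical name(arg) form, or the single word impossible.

arc(left, 1), straight(2)

key: order matters: swapping arc(left, 1) and straight(2) lands elsewhere
begin: (0, 3) facing down
step 1 (arc(left, 1)): (1, 2) facing right
step 2 (straight(2)): (3, 2) facing right
all 25 alternatives checked — unique.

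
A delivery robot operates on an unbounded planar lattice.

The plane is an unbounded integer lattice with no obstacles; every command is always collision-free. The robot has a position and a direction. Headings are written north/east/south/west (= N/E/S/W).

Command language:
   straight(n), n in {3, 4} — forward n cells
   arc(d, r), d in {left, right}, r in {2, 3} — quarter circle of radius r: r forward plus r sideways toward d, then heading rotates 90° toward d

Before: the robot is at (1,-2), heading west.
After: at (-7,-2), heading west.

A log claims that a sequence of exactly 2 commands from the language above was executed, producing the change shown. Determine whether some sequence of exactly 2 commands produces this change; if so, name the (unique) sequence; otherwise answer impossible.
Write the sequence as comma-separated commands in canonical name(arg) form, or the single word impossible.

key: heading stays W — no command in the sequence turns
begin: at (1,-2), heading west
[1] after straight(4): at (-3,-2), heading west
[2] after straight(4): at (-7,-2), heading west
all 36 alternatives checked — unique.

straight(4), straight(4)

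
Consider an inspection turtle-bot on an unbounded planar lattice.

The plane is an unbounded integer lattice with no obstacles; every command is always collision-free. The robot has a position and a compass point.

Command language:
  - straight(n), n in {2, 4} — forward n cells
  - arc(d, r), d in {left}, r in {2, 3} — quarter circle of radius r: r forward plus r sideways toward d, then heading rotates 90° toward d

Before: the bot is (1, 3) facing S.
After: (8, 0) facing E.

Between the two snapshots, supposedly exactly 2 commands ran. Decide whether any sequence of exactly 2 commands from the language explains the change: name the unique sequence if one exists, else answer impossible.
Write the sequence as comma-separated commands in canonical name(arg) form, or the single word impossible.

key: running straight(4) before arc(left, 3) would end elsewhere — order is forced
begin: (1, 3) facing S
1. arc(left, 3) → (4, 0) facing E
2. straight(4) → (8, 0) facing E
all 16 alternatives checked — unique.

arc(left, 3), straight(4)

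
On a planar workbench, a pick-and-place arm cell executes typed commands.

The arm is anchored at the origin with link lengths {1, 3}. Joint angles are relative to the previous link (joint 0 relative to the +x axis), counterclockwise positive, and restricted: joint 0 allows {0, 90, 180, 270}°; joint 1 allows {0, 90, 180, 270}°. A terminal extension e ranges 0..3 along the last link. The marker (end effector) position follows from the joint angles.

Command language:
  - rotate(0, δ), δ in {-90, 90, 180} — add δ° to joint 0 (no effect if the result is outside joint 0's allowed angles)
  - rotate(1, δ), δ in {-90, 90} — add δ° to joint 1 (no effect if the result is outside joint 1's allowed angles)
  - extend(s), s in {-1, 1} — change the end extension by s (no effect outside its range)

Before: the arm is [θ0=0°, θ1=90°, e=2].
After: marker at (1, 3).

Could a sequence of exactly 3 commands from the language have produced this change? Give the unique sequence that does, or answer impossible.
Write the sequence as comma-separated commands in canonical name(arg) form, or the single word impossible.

extend(-1), extend(-1), extend(-1)

initial: [θ0=0°, θ1=90°, e=2]
1. extend(-1) → [θ0=0°, θ1=90°, e=1]
2. extend(-1) → [θ0=0°, θ1=90°, e=0]
3. extend(-1) → [θ0=0°, θ1=90°, e=0]
uniquely the one of 343 3-step routes that fits.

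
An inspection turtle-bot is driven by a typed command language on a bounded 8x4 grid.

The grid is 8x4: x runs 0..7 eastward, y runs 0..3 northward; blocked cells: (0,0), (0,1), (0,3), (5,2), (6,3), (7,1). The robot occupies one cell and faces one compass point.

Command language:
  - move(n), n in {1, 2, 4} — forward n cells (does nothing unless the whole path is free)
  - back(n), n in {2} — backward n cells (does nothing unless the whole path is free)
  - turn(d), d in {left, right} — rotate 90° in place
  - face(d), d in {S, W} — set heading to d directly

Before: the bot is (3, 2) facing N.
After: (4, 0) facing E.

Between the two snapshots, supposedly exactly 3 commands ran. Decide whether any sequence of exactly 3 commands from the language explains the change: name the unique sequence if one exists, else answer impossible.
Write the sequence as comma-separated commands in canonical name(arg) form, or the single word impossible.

back(2), turn(right), move(1)

key: cell and facing (now E) both changed — the 3 commands mix motion and turning
initial: (3, 2) facing N
1. back(2) → (3, 0) facing N
2. turn(right) → (3, 0) facing E
3. move(1) → (4, 0) facing E
uniquely the one of 512 3-step routes that fits.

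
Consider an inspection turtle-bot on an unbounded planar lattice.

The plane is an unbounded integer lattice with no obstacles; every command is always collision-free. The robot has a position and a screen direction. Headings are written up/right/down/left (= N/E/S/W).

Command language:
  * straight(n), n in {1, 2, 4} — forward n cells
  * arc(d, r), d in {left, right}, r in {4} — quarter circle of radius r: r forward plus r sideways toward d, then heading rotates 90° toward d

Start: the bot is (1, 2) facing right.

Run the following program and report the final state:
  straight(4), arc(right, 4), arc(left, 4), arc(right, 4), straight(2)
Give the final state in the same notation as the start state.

(17, -12) facing down

start: (1, 2) facing right
[1] after straight(4): (5, 2) facing right
[2] after arc(right, 4): (9, -2) facing down
[3] after arc(left, 4): (13, -6) facing right
[4] after arc(right, 4): (17, -10) facing down
[5] after straight(2): (17, -12) facing down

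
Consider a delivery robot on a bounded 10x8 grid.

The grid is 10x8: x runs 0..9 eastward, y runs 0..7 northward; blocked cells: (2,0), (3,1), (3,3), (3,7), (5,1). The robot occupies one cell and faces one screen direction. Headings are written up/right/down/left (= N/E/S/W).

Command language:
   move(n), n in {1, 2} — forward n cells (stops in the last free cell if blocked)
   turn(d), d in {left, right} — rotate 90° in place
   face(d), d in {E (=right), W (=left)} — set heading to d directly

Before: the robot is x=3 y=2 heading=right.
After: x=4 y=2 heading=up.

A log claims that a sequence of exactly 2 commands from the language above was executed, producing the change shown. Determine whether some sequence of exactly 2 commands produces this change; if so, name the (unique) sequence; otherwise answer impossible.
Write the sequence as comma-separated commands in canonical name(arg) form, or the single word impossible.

key: order matters: swapping move(1) and turn(left) lands elsewhere
begin: x=3 y=2 heading=right
t=1 move(1) ⇒ x=4 y=2 heading=right
t=2 turn(left) ⇒ x=4 y=2 heading=up
no rival 2-sequence matches.

move(1), turn(left)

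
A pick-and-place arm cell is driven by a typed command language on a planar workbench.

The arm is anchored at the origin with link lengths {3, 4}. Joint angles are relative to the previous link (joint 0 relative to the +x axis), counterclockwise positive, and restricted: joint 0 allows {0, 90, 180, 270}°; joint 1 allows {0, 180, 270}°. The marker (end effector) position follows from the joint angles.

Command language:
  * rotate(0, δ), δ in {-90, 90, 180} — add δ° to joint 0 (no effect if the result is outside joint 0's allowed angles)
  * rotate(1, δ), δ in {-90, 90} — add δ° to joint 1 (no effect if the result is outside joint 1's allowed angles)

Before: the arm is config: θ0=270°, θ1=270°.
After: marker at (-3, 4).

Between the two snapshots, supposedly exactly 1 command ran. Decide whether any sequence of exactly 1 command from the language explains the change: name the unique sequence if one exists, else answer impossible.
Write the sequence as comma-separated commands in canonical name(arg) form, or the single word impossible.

t0: config: θ0=270°, θ1=270°
step 1 (rotate(0, -90)): config: θ0=180°, θ1=270°
no rival 1-sequence matches.

rotate(0, -90)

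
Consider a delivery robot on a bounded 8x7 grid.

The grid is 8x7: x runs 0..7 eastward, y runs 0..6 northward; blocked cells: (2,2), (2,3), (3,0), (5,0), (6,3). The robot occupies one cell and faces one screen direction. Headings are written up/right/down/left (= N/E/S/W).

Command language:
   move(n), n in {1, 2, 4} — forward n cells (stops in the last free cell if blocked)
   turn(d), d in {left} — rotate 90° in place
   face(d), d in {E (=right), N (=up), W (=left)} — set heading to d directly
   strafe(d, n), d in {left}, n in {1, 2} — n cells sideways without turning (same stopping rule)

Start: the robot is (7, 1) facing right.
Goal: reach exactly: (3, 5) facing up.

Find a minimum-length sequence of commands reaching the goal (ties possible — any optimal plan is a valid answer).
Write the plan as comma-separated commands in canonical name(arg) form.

face(W), move(4), face(N), move(4)

t0: (7, 1) facing right
1. face(W) → (7, 1) facing left
2. move(4) → (3, 1) facing left
3. face(N) → (3, 1) facing up
4. move(4) → (3, 5) facing up
no 3-step plan works, so 4 is optimal.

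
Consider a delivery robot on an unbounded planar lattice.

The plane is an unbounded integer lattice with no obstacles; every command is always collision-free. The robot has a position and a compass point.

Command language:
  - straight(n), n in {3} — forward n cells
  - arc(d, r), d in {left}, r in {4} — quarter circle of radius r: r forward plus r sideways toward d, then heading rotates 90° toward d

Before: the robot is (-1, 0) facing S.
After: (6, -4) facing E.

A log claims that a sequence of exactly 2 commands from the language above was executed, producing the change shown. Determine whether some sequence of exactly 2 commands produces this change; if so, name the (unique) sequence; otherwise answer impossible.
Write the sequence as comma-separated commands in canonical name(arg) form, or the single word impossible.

arc(left, 4), straight(3)

key: running straight(3) before arc(left, 4) would end elsewhere — order is forced
t0: (-1, 0) facing S
[1] after arc(left, 4): (3, -4) facing E
[2] after straight(3): (6, -4) facing E
uniquely the one of 4 2-step routes that fits.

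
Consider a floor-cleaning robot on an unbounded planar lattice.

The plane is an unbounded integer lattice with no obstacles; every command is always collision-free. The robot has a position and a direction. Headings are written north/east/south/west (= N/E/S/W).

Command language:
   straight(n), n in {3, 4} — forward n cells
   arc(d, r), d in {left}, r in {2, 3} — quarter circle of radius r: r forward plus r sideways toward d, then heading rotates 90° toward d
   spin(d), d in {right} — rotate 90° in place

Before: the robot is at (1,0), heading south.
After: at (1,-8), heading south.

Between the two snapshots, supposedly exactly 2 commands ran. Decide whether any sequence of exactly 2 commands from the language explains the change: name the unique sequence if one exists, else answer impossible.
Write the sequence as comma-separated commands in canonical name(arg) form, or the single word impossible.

key: still facing S at the end — nothing in the sequence rotates
from: at (1,0), heading south
t=1 straight(4) ⇒ at (1,-4), heading south
t=2 straight(4) ⇒ at (1,-8), heading south
all 25 alternatives checked — unique.

straight(4), straight(4)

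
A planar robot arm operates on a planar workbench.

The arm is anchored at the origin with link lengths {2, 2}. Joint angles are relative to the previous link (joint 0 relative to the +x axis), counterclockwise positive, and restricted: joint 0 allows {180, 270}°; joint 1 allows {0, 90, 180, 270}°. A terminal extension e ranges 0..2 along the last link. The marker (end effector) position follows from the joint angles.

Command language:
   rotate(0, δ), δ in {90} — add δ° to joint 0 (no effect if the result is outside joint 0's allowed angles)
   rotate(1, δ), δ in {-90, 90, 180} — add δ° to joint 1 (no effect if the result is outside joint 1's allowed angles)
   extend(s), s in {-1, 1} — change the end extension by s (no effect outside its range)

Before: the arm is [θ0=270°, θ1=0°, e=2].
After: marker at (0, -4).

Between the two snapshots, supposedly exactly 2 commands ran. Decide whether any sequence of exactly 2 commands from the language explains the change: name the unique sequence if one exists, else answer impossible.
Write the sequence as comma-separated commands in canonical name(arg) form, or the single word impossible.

extend(-1), extend(-1)

from: [θ0=270°, θ1=0°, e=2]
step 1 (extend(-1)): [θ0=270°, θ1=0°, e=1]
step 2 (extend(-1)): [θ0=270°, θ1=0°, e=0]
uniquely the one of 36 2-step routes that fits.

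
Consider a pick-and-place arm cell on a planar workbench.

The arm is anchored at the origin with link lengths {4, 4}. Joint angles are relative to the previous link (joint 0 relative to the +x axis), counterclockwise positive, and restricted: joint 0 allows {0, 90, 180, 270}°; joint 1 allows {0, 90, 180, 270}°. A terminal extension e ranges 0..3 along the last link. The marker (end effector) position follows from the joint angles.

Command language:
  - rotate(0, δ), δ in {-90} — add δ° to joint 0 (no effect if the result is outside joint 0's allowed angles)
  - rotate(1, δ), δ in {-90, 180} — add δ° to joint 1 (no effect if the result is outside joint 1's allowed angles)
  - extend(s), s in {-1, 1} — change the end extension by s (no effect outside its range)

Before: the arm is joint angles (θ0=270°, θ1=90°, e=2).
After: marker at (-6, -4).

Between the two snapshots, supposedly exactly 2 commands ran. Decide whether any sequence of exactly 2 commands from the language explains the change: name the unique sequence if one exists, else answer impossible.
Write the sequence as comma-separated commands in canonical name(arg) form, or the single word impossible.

rotate(1, -90), rotate(1, -90)

initial: joint angles (θ0=270°, θ1=90°, e=2)
[1] after rotate(1, -90): joint angles (θ0=270°, θ1=0°, e=2)
[2] after rotate(1, -90): joint angles (θ0=270°, θ1=270°, e=2)
no other 2-command option fits: unique.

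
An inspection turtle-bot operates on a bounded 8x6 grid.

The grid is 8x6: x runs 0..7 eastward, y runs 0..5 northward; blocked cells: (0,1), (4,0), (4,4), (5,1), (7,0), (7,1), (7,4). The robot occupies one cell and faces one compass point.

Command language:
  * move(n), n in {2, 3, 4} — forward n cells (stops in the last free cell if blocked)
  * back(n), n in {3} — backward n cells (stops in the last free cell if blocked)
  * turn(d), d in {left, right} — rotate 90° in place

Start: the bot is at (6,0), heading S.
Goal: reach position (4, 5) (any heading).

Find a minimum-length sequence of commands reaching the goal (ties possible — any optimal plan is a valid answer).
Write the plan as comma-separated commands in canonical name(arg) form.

back(3), back(3), turn(right), move(2)

t0: at (6,0), heading S
1. back(3) → at (6,3), heading S
2. back(3) → at (6,5), heading S
3. turn(right) → at (6,5), heading W
4. move(2) → at (4,5), heading W
minimal: 4 command(s), checked below 4.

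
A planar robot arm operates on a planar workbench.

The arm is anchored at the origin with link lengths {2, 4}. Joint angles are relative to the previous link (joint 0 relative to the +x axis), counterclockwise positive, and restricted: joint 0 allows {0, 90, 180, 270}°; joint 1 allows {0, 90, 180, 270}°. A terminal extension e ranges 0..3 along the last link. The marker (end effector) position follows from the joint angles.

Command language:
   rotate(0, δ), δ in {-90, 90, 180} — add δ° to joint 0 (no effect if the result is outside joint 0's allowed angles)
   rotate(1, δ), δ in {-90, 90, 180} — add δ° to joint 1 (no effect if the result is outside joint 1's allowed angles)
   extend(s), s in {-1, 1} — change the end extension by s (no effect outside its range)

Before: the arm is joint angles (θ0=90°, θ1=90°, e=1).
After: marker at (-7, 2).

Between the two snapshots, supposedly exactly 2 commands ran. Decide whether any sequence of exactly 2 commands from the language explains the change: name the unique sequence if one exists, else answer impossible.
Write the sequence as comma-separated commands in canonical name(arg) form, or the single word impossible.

extend(1), extend(1)

start: joint angles (θ0=90°, θ1=90°, e=1)
step 1 (extend(1)): joint angles (θ0=90°, θ1=90°, e=2)
step 2 (extend(1)): joint angles (θ0=90°, θ1=90°, e=3)
no rival 2-sequence matches.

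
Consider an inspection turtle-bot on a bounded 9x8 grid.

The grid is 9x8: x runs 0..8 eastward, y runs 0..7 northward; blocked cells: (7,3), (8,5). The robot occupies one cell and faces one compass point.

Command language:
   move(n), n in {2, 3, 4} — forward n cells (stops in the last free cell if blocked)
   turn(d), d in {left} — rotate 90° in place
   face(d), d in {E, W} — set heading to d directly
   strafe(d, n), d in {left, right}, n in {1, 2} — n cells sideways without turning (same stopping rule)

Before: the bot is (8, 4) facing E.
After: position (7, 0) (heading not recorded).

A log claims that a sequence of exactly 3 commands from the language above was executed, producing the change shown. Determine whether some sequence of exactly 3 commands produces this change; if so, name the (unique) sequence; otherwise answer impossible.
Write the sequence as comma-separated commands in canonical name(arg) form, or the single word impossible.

impossible

no 3-step route produces this change.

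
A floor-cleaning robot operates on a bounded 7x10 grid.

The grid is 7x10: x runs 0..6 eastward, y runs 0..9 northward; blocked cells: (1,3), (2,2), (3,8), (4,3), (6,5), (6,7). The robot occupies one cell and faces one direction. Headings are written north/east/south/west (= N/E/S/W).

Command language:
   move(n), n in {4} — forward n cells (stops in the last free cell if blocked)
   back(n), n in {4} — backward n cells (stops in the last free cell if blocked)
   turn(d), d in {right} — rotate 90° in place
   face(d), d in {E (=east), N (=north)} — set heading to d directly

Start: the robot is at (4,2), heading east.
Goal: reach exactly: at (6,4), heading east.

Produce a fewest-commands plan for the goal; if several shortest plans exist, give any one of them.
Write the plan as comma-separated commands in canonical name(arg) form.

t0: at (4,2), heading east
[1] after move(4): at (6,2), heading east
[2] after face(N): at (6,2), heading north
[3] after move(4): at (6,4), heading north
[4] after face(E): at (6,4), heading east
no 3-step plan works, so 4 is optimal.

move(4), face(N), move(4), face(E)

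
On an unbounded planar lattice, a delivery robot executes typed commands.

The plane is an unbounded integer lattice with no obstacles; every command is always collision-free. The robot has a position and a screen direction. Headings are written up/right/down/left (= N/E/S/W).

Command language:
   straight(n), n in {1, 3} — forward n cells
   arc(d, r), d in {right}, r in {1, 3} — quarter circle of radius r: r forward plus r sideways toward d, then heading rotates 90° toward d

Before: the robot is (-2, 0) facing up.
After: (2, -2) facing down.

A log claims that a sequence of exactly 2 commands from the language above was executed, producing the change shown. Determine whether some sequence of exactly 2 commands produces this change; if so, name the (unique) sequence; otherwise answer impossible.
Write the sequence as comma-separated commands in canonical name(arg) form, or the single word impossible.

arc(right, 1), arc(right, 3)

key: position moved to (2,-2) AND the heading swung to S — translation plus rotation needed
t0: (-2, 0) facing up
1. arc(right, 1) → (-1, 1) facing right
2. arc(right, 3) → (2, -2) facing down
no rival 2-sequence matches.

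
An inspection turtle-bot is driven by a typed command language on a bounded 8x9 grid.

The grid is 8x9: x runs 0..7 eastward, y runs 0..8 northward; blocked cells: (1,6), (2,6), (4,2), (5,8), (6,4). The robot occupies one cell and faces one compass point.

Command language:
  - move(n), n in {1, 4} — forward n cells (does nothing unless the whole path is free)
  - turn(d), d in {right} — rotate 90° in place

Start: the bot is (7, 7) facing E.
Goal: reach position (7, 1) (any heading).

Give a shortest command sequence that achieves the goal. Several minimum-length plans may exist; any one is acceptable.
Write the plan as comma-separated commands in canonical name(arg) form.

initial: (7, 7) facing E
t=1 turn(right) ⇒ (7, 7) facing S
t=2 move(4) ⇒ (7, 3) facing S
t=3 move(1) ⇒ (7, 2) facing S
t=4 move(1) ⇒ (7, 1) facing S
shorter routes all fall short; 4 is best.

turn(right), move(4), move(1), move(1)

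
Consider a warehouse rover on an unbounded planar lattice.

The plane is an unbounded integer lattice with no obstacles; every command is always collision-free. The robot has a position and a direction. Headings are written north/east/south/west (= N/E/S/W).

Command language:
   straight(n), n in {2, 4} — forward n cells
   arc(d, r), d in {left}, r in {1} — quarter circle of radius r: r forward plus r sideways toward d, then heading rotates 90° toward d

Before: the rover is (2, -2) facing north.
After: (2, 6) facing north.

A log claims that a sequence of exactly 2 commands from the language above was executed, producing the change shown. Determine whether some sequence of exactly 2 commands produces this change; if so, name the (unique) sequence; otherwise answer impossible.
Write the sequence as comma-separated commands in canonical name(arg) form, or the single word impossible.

straight(4), straight(4)

key: heading stays N — no command in the sequence turns
begin: (2, -2) facing north
[1] after straight(4): (2, 2) facing north
[2] after straight(4): (2, 6) facing north
no other 2-command option fits: unique.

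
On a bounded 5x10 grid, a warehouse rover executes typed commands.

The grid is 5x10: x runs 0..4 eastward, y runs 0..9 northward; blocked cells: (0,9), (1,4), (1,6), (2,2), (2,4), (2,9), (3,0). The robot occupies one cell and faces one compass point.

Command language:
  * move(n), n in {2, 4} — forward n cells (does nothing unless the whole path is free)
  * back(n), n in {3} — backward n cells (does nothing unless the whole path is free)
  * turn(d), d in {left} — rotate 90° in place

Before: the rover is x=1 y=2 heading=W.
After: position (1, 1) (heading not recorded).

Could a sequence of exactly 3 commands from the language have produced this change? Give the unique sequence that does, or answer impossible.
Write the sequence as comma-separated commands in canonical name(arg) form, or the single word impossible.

impossible

all 64 sequences checked — none match.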